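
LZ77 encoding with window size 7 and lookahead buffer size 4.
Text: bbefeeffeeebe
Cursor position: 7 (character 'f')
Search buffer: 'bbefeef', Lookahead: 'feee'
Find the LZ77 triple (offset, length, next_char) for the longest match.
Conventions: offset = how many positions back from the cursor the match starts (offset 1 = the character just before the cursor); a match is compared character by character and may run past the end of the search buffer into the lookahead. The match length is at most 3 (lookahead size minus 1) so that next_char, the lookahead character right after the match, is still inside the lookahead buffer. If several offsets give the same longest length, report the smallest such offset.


Try each offset into the search buffer:
  offset=1 (pos 6, char 'f'): match length 1
  offset=2 (pos 5, char 'e'): match length 0
  offset=3 (pos 4, char 'e'): match length 0
  offset=4 (pos 3, char 'f'): match length 3
  offset=5 (pos 2, char 'e'): match length 0
  offset=6 (pos 1, char 'b'): match length 0
  offset=7 (pos 0, char 'b'): match length 0
Longest match has length 3 at offset 4.
next_char = character at position 7 + 3 = 10 -> 'e'

Best match: offset=4, length=3 (matching 'fee' starting at position 3)
LZ77 triple: (4, 3, 'e')


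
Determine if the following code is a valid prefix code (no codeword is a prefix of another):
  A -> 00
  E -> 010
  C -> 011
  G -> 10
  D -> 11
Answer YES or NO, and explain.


Checking each pair (does one codeword prefix another?):
  A='00' vs E='010': no prefix
  A='00' vs C='011': no prefix
  A='00' vs G='10': no prefix
  A='00' vs D='11': no prefix
  E='010' vs A='00': no prefix
  E='010' vs C='011': no prefix
  E='010' vs G='10': no prefix
  E='010' vs D='11': no prefix
  C='011' vs A='00': no prefix
  C='011' vs E='010': no prefix
  C='011' vs G='10': no prefix
  C='011' vs D='11': no prefix
  G='10' vs A='00': no prefix
  G='10' vs E='010': no prefix
  G='10' vs C='011': no prefix
  G='10' vs D='11': no prefix
  D='11' vs A='00': no prefix
  D='11' vs E='010': no prefix
  D='11' vs C='011': no prefix
  D='11' vs G='10': no prefix
No violation found over all pairs.

YES -- this is a valid prefix code. No codeword is a prefix of any other codeword.


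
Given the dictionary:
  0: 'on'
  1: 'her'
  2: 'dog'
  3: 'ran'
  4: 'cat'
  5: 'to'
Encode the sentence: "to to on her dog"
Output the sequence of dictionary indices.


Look up each word in the dictionary:
  'to' -> 5
  'to' -> 5
  'on' -> 0
  'her' -> 1
  'dog' -> 2

Encoded: [5, 5, 0, 1, 2]


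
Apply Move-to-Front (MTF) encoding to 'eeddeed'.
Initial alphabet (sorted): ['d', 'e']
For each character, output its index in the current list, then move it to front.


MTF encoding:
'e': index 1 in ['d', 'e'] -> ['e', 'd']
'e': index 0 in ['e', 'd'] -> ['e', 'd']
'd': index 1 in ['e', 'd'] -> ['d', 'e']
'd': index 0 in ['d', 'e'] -> ['d', 'e']
'e': index 1 in ['d', 'e'] -> ['e', 'd']
'e': index 0 in ['e', 'd'] -> ['e', 'd']
'd': index 1 in ['e', 'd'] -> ['d', 'e']


Output: [1, 0, 1, 0, 1, 0, 1]


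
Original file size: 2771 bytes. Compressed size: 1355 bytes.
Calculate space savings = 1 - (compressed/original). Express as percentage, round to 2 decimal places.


ratio = compressed/original = 1355/2771 = 0.488993
savings = 1 - ratio = 1 - 0.488993 = 0.511007
as a percentage: 0.511007 * 100 = 51.1%

Space savings = 1 - 1355/2771 = 51.1%


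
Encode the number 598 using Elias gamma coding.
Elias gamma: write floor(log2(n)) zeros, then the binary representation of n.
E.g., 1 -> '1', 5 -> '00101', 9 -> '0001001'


num_bits = floor(log2(598)) + 1 = 10
leading_zeros = num_bits - 1 = 9
binary(598) = 1001010110

Elias gamma(598) = '000000000' + '1001010110' = 0000000001001010110 (19 bits)


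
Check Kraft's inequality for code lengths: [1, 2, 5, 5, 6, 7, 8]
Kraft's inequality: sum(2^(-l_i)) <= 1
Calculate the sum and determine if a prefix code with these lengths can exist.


Sum = 2^(-1) + 2^(-2) + 2^(-5) + 2^(-5) + 2^(-6) + 2^(-7) + 2^(-8)
    = 0.5 + 0.25 + 0.03125 + 0.03125 + 0.015625 + 0.0078125 + 0.00390625
    = 215/256 = 0.83984375
Since 0.83984375 <= 1, Kraft's inequality IS satisfied.
A prefix code with these lengths CAN exist.

Kraft sum = 0.83984375. Satisfied.


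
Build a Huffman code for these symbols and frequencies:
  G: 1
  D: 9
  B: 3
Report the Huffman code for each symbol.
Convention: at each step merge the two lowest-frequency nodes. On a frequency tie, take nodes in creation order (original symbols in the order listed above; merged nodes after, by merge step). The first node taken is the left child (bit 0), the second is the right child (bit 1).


Huffman tree construction:
Step 1: Merge G(1) + B(3) = 4
Step 2: Merge (G+B)(4) + D(9) = 13
Read each symbol's code off the tree from the root (left child = 0, right child = 1).

Codes:
  G: 00 (length 2)
  D: 1 (length 1)
  B: 01 (length 2)
Average code length: 17/13 = 1.3077 bits/symbol


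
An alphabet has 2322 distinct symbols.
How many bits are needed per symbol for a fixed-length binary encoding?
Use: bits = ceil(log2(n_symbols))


log2(2322) = 11.1812
Bracket: 2^11 = 2048 < 2322 <= 2^12 = 4096
So ceil(log2(2322)) = 12

bits = ceil(log2(2322)) = ceil(11.1812) = 12 bits


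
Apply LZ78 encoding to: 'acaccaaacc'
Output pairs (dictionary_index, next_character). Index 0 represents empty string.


LZ78 encoding steps:
Dictionary: {0: ''}
Step 1: w='' (idx 0), next='a' -> output (0, 'a'), add 'a' as idx 1
Step 2: w='' (idx 0), next='c' -> output (0, 'c'), add 'c' as idx 2
Step 3: w='a' (idx 1), next='c' -> output (1, 'c'), add 'ac' as idx 3
Step 4: w='c' (idx 2), next='a' -> output (2, 'a'), add 'ca' as idx 4
Step 5: w='a' (idx 1), next='a' -> output (1, 'a'), add 'aa' as idx 5
Step 6: w='c' (idx 2), next='c' -> output (2, 'c'), add 'cc' as idx 6


Encoded: [(0, 'a'), (0, 'c'), (1, 'c'), (2, 'a'), (1, 'a'), (2, 'c')]


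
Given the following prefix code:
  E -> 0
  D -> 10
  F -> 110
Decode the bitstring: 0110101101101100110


Decoding step by step:
Bits 0 -> E
Bits 110 -> F
Bits 10 -> D
Bits 110 -> F
Bits 110 -> F
Bits 110 -> F
Bits 0 -> E
Bits 110 -> F


Decoded message: EFDFFFEF


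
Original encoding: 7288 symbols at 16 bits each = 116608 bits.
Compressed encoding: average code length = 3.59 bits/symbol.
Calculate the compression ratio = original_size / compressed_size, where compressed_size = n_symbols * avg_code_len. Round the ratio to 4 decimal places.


original_size = n_symbols * orig_bits = 7288 * 16 = 116608 bits
compressed_size = n_symbols * avg_code_len = 7288 * 3.59 = 26163.92 bits
ratio = original_size / compressed_size = 116608 / 26163.92 = 4.4568

Compression ratio = 4.4568


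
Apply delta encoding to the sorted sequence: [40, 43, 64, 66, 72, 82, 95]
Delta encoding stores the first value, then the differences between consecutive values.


First value: 40
Deltas:
  43 - 40 = 3
  64 - 43 = 21
  66 - 64 = 2
  72 - 66 = 6
  82 - 72 = 10
  95 - 82 = 13


Delta encoded: [40, 3, 21, 2, 6, 10, 13]


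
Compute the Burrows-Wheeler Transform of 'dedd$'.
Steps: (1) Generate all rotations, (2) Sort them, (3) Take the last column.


Rotations (sorted):
  0: $dedd -> last char: d
  1: d$ded -> last char: d
  2: dd$de -> last char: e
  3: dedd$ -> last char: $
  4: edd$d -> last char: d


BWT = dde$d


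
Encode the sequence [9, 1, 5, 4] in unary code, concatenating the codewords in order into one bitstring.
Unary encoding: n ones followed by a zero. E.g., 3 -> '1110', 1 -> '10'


Encode each number as n ones followed by a terminating 0:
  9 -> 1111111110 (10 bits)
  1 -> 10 (2 bits)
  5 -> 111110 (6 bits)
  4 -> 11110 (5 bits)
Total length = 10 + 2 + 6 + 5 = 23 bits.

Unary([9, 1, 5, 4]) = 11111111101011111011110 (23 bits)


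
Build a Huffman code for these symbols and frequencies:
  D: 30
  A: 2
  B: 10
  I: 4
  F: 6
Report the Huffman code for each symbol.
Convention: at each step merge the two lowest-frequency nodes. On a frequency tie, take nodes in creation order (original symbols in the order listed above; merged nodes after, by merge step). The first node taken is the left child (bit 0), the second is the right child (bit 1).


Huffman tree construction:
Step 1: Merge A(2) + I(4) = 6
Step 2: Merge F(6) + (A+I)(6) = 12
Step 3: Merge B(10) + (F+(A+I))(12) = 22
Step 4: Merge (B+(F+(A+I)))(22) + D(30) = 52
Read each symbol's code off the tree from the root (left child = 0, right child = 1).

Codes:
  D: 1 (length 1)
  A: 0110 (length 4)
  B: 00 (length 2)
  I: 0111 (length 4)
  F: 010 (length 3)
Average code length: 92/52 = 1.7692 bits/symbol


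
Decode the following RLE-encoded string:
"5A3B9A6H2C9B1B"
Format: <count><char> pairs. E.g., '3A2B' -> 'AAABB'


Expanding each <count><char> pair:
  5A -> 'AAAAA'
  3B -> 'BBB'
  9A -> 'AAAAAAAAA'
  6H -> 'HHHHHH'
  2C -> 'CC'
  9B -> 'BBBBBBBBB'
  1B -> 'B'

Decoded = AAAAABBBAAAAAAAAAHHHHHHCCBBBBBBBBBB


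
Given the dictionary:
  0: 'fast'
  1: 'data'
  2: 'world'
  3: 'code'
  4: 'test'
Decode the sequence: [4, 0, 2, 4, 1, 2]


Look up each index in the dictionary:
  4 -> 'test'
  0 -> 'fast'
  2 -> 'world'
  4 -> 'test'
  1 -> 'data'
  2 -> 'world'

Decoded: "test fast world test data world"


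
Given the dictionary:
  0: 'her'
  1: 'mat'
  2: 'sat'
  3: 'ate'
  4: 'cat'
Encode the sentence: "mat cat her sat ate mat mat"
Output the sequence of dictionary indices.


Look up each word in the dictionary:
  'mat' -> 1
  'cat' -> 4
  'her' -> 0
  'sat' -> 2
  'ate' -> 3
  'mat' -> 1
  'mat' -> 1

Encoded: [1, 4, 0, 2, 3, 1, 1]


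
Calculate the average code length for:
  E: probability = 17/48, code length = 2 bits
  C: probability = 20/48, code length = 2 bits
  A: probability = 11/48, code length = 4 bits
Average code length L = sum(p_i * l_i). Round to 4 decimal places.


Weighted contributions p_i * l_i:
  E: (17/48) * 2 = 34/48
  C: (20/48) * 2 = 40/48
  A: (11/48) * 4 = 44/48
Sum = (34 + 40 + 44)/48 = 118/48

L = 118/48 = 2.4583 bits/symbol


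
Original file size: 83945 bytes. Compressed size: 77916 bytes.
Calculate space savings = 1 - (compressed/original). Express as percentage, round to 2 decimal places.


ratio = compressed/original = 77916/83945 = 0.928179
savings = 1 - ratio = 1 - 0.928179 = 0.071821
as a percentage: 0.071821 * 100 = 7.18%

Space savings = 1 - 77916/83945 = 7.18%


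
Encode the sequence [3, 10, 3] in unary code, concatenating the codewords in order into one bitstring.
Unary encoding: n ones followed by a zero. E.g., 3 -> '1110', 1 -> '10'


Encode each number as n ones followed by a terminating 0:
  3 -> 1110 (4 bits)
  10 -> 11111111110 (11 bits)
  3 -> 1110 (4 bits)
Total length = 4 + 11 + 4 = 19 bits.

Unary([3, 10, 3]) = 1110111111111101110 (19 bits)


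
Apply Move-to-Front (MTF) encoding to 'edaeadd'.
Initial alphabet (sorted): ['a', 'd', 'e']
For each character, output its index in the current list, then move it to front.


MTF encoding:
'e': index 2 in ['a', 'd', 'e'] -> ['e', 'a', 'd']
'd': index 2 in ['e', 'a', 'd'] -> ['d', 'e', 'a']
'a': index 2 in ['d', 'e', 'a'] -> ['a', 'd', 'e']
'e': index 2 in ['a', 'd', 'e'] -> ['e', 'a', 'd']
'a': index 1 in ['e', 'a', 'd'] -> ['a', 'e', 'd']
'd': index 2 in ['a', 'e', 'd'] -> ['d', 'a', 'e']
'd': index 0 in ['d', 'a', 'e'] -> ['d', 'a', 'e']


Output: [2, 2, 2, 2, 1, 2, 0]


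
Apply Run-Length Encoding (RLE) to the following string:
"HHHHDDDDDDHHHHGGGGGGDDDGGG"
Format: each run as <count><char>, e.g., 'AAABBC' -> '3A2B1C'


Scanning runs left to right:
  i=0: run of 'H' x 4 -> '4H'
  i=4: run of 'D' x 6 -> '6D'
  i=10: run of 'H' x 4 -> '4H'
  i=14: run of 'G' x 6 -> '6G'
  i=20: run of 'D' x 3 -> '3D'
  i=23: run of 'G' x 3 -> '3G'

RLE = 4H6D4H6G3D3G


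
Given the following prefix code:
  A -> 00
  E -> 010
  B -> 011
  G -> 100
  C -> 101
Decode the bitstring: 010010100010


Decoding step by step:
Bits 010 -> E
Bits 010 -> E
Bits 100 -> G
Bits 010 -> E


Decoded message: EEGE


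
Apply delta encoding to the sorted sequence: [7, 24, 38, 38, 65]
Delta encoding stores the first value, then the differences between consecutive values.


First value: 7
Deltas:
  24 - 7 = 17
  38 - 24 = 14
  38 - 38 = 0
  65 - 38 = 27


Delta encoded: [7, 17, 14, 0, 27]


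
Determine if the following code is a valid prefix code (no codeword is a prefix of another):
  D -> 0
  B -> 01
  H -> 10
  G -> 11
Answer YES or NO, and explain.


Checking each pair (does one codeword prefix another?):
  D='0' vs B='01': prefix -- VIOLATION

NO -- this is NOT a valid prefix code. D (0) is a prefix of B (01).


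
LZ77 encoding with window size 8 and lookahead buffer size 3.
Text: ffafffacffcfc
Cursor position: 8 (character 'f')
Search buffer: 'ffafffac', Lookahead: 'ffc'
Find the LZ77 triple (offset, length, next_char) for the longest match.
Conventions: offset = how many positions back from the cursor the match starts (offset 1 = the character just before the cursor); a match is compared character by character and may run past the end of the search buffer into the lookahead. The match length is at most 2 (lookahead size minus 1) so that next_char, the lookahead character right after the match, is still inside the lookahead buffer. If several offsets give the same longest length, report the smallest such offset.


Try each offset into the search buffer:
  offset=1 (pos 7, char 'c'): match length 0
  offset=2 (pos 6, char 'a'): match length 0
  offset=3 (pos 5, char 'f'): match length 1
  offset=4 (pos 4, char 'f'): match length 2
  offset=5 (pos 3, char 'f'): match length 2
  offset=6 (pos 2, char 'a'): match length 0
  offset=7 (pos 1, char 'f'): match length 1
  offset=8 (pos 0, char 'f'): match length 2
Longest match has length 2, found at offsets 4, 5, 8; take the smallest, offset 4.
next_char = character at position 8 + 2 = 10 -> 'c'

Best match: offset=4, length=2 (matching 'ff' starting at position 4)
LZ77 triple: (4, 2, 'c')


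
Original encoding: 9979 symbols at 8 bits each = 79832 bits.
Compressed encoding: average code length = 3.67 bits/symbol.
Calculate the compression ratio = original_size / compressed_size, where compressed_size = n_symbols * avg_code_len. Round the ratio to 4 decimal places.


original_size = n_symbols * orig_bits = 9979 * 8 = 79832 bits
compressed_size = n_symbols * avg_code_len = 9979 * 3.67 = 36622.93 bits
ratio = original_size / compressed_size = 79832 / 36622.93 = 2.1798

Compression ratio = 2.1798


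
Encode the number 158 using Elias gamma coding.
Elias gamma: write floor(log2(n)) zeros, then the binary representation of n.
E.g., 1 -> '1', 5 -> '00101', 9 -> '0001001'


num_bits = floor(log2(158)) + 1 = 8
leading_zeros = num_bits - 1 = 7
binary(158) = 10011110

Elias gamma(158) = '0000000' + '10011110' = 000000010011110 (15 bits)


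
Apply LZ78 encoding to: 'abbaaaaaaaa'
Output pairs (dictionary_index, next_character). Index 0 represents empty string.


LZ78 encoding steps:
Dictionary: {0: ''}
Step 1: w='' (idx 0), next='a' -> output (0, 'a'), add 'a' as idx 1
Step 2: w='' (idx 0), next='b' -> output (0, 'b'), add 'b' as idx 2
Step 3: w='b' (idx 2), next='a' -> output (2, 'a'), add 'ba' as idx 3
Step 4: w='a' (idx 1), next='a' -> output (1, 'a'), add 'aa' as idx 4
Step 5: w='aa' (idx 4), next='a' -> output (4, 'a'), add 'aaa' as idx 5
Step 6: w='aa' (idx 4), end of input -> output (4, '')


Encoded: [(0, 'a'), (0, 'b'), (2, 'a'), (1, 'a'), (4, 'a'), (4, '')]


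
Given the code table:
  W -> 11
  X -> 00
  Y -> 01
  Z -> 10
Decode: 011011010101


Decoding:
01 -> Y
10 -> Z
11 -> W
01 -> Y
01 -> Y
01 -> Y


Result: YZWYYY


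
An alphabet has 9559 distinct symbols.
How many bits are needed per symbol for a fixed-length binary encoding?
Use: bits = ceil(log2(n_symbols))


log2(9559) = 13.2226
Bracket: 2^13 = 8192 < 9559 <= 2^14 = 16384
So ceil(log2(9559)) = 14

bits = ceil(log2(9559)) = ceil(13.2226) = 14 bits


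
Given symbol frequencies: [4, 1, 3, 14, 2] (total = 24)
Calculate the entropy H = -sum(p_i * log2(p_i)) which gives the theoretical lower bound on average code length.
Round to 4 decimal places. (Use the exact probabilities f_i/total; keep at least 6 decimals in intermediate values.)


Per-symbol terms -p_i * log2(p_i) with p_i = f_i/24:
  p = 4/24 = 0.166667: log2(p) = -2.584963, -p*log2(p) = 0.430827
  p = 1/24 = 0.041667: log2(p) = -4.584963, -p*log2(p) = 0.191040
  p = 3/24 = 0.125000: log2(p) = -3.000000, -p*log2(p) = 0.375000
  p = 14/24 = 0.583333: log2(p) = -0.777608, -p*log2(p) = 0.453604
  p = 2/24 = 0.083333: log2(p) = -3.584963, -p*log2(p) = 0.298747
H = 0.430827 + 0.191040 + 0.375000 + 0.453604 + 0.298747 = 1.749218

H = 1.7492 bits/symbol


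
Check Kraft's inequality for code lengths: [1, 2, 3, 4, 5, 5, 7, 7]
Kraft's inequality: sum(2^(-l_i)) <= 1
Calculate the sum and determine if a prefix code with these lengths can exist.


Sum = 2^(-1) + 2^(-2) + 2^(-3) + 2^(-4) + 2^(-5) + 2^(-5) + 2^(-7) + 2^(-7)
    = 0.5 + 0.25 + 0.125 + 0.0625 + 0.03125 + 0.03125 + 0.0078125 + 0.0078125
    = 130/128 = 1.015625
Since 1.015625 > 1, Kraft's inequality is NOT satisfied.
A prefix code with these lengths CANNOT exist.

Kraft sum = 1.015625. Not satisfied.


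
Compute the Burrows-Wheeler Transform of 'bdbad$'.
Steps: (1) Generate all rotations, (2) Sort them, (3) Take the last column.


Rotations (sorted):
  0: $bdbad -> last char: d
  1: ad$bdb -> last char: b
  2: bad$bd -> last char: d
  3: bdbad$ -> last char: $
  4: d$bdba -> last char: a
  5: dbad$b -> last char: b


BWT = dbd$ab


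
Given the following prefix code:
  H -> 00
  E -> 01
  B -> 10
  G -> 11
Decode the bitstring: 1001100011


Decoding step by step:
Bits 10 -> B
Bits 01 -> E
Bits 10 -> B
Bits 00 -> H
Bits 11 -> G


Decoded message: BEBHG


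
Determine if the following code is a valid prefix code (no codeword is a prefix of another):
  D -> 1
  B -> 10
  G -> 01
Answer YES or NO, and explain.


Checking each pair (does one codeword prefix another?):
  D='1' vs B='10': prefix -- VIOLATION

NO -- this is NOT a valid prefix code. D (1) is a prefix of B (10).


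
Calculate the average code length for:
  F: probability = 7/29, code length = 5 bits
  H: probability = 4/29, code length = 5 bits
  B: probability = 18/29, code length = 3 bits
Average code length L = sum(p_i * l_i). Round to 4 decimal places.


Weighted contributions p_i * l_i:
  F: (7/29) * 5 = 35/29
  H: (4/29) * 5 = 20/29
  B: (18/29) * 3 = 54/29
Sum = (35 + 20 + 54)/29 = 109/29

L = 109/29 = 3.7586 bits/symbol


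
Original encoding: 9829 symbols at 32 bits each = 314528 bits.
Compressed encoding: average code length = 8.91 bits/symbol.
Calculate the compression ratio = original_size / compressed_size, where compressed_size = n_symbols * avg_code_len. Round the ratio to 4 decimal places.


original_size = n_symbols * orig_bits = 9829 * 32 = 314528 bits
compressed_size = n_symbols * avg_code_len = 9829 * 8.91 = 87576.39 bits
ratio = original_size / compressed_size = 314528 / 87576.39 = 3.5915

Compression ratio = 3.5915


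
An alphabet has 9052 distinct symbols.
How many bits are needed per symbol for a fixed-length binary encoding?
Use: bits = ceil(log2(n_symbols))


log2(9052) = 13.144
Bracket: 2^13 = 8192 < 9052 <= 2^14 = 16384
So ceil(log2(9052)) = 14

bits = ceil(log2(9052)) = ceil(13.144) = 14 bits


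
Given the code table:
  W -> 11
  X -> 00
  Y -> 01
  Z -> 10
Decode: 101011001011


Decoding:
10 -> Z
10 -> Z
11 -> W
00 -> X
10 -> Z
11 -> W


Result: ZZWXZW


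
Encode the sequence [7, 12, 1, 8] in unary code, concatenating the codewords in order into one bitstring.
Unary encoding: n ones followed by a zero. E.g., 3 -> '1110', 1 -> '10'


Encode each number as n ones followed by a terminating 0:
  7 -> 11111110 (8 bits)
  12 -> 1111111111110 (13 bits)
  1 -> 10 (2 bits)
  8 -> 111111110 (9 bits)
Total length = 8 + 13 + 2 + 9 = 32 bits.

Unary([7, 12, 1, 8]) = 11111110111111111111010111111110 (32 bits)


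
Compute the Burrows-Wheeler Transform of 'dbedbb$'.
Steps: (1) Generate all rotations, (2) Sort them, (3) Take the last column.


Rotations (sorted):
  0: $dbedbb -> last char: b
  1: b$dbedb -> last char: b
  2: bb$dbed -> last char: d
  3: bedbb$d -> last char: d
  4: dbb$dbe -> last char: e
  5: dbedbb$ -> last char: $
  6: edbb$db -> last char: b


BWT = bbdde$b


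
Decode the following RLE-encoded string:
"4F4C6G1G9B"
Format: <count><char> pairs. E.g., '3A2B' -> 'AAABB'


Expanding each <count><char> pair:
  4F -> 'FFFF'
  4C -> 'CCCC'
  6G -> 'GGGGGG'
  1G -> 'G'
  9B -> 'BBBBBBBBB'

Decoded = FFFFCCCCGGGGGGGBBBBBBBBB


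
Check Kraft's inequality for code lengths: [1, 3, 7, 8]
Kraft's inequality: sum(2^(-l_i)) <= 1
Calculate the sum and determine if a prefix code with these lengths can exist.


Sum = 2^(-1) + 2^(-3) + 2^(-7) + 2^(-8)
    = 0.5 + 0.125 + 0.0078125 + 0.00390625
    = 163/256 = 0.63671875
Since 0.63671875 <= 1, Kraft's inequality IS satisfied.
A prefix code with these lengths CAN exist.

Kraft sum = 0.63671875. Satisfied.


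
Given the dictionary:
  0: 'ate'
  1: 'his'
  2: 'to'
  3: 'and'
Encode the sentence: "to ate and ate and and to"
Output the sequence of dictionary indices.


Look up each word in the dictionary:
  'to' -> 2
  'ate' -> 0
  'and' -> 3
  'ate' -> 0
  'and' -> 3
  'and' -> 3
  'to' -> 2

Encoded: [2, 0, 3, 0, 3, 3, 2]


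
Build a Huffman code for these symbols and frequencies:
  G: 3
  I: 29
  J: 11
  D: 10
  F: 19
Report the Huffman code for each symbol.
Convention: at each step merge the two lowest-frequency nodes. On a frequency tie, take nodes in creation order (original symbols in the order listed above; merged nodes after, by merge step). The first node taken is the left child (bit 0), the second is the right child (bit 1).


Huffman tree construction:
Step 1: Merge G(3) + D(10) = 13
Step 2: Merge J(11) + (G+D)(13) = 24
Step 3: Merge F(19) + (J+(G+D))(24) = 43
Step 4: Merge I(29) + (F+(J+(G+D)))(43) = 72
Read each symbol's code off the tree from the root (left child = 0, right child = 1).

Codes:
  G: 1110 (length 4)
  I: 0 (length 1)
  J: 110 (length 3)
  D: 1111 (length 4)
  F: 10 (length 2)
Average code length: 152/72 = 2.1111 bits/symbol


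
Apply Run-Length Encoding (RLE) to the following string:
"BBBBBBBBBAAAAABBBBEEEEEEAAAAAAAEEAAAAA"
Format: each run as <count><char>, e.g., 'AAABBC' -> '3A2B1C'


Scanning runs left to right:
  i=0: run of 'B' x 9 -> '9B'
  i=9: run of 'A' x 5 -> '5A'
  i=14: run of 'B' x 4 -> '4B'
  i=18: run of 'E' x 6 -> '6E'
  i=24: run of 'A' x 7 -> '7A'
  i=31: run of 'E' x 2 -> '2E'
  i=33: run of 'A' x 5 -> '5A'

RLE = 9B5A4B6E7A2E5A


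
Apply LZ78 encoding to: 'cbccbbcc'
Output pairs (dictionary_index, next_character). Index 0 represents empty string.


LZ78 encoding steps:
Dictionary: {0: ''}
Step 1: w='' (idx 0), next='c' -> output (0, 'c'), add 'c' as idx 1
Step 2: w='' (idx 0), next='b' -> output (0, 'b'), add 'b' as idx 2
Step 3: w='c' (idx 1), next='c' -> output (1, 'c'), add 'cc' as idx 3
Step 4: w='b' (idx 2), next='b' -> output (2, 'b'), add 'bb' as idx 4
Step 5: w='cc' (idx 3), end of input -> output (3, '')


Encoded: [(0, 'c'), (0, 'b'), (1, 'c'), (2, 'b'), (3, '')]


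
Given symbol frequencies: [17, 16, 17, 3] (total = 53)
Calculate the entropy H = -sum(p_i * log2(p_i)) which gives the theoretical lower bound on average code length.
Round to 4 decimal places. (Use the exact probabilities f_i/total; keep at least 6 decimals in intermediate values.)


Per-symbol terms -p_i * log2(p_i) with p_i = f_i/53:
  p = 17/53 = 0.320755: log2(p) = -1.640458, -p*log2(p) = 0.526185
  p = 16/53 = 0.301887: log2(p) = -1.727920, -p*log2(p) = 0.521636
  p = 17/53 = 0.320755: log2(p) = -1.640458, -p*log2(p) = 0.526185
  p = 3/53 = 0.056604: log2(p) = -4.142958, -p*log2(p) = 0.234507
H = 0.526185 + 0.521636 + 0.526185 + 0.234507 = 1.808513

H = 1.8085 bits/symbol


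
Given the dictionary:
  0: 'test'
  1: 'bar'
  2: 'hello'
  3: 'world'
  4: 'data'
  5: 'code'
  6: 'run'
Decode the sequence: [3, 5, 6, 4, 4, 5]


Look up each index in the dictionary:
  3 -> 'world'
  5 -> 'code'
  6 -> 'run'
  4 -> 'data'
  4 -> 'data'
  5 -> 'code'

Decoded: "world code run data data code"


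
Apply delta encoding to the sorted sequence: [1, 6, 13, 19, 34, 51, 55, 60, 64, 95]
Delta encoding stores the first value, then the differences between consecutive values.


First value: 1
Deltas:
  6 - 1 = 5
  13 - 6 = 7
  19 - 13 = 6
  34 - 19 = 15
  51 - 34 = 17
  55 - 51 = 4
  60 - 55 = 5
  64 - 60 = 4
  95 - 64 = 31


Delta encoded: [1, 5, 7, 6, 15, 17, 4, 5, 4, 31]


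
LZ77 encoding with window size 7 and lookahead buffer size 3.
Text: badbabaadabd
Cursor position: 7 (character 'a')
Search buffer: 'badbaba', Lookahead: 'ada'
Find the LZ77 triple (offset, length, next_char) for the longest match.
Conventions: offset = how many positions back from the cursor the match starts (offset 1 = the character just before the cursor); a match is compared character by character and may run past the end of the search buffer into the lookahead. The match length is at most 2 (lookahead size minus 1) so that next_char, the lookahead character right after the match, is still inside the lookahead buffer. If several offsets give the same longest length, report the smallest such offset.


Try each offset into the search buffer:
  offset=1 (pos 6, char 'a'): match length 1
  offset=2 (pos 5, char 'b'): match length 0
  offset=3 (pos 4, char 'a'): match length 1
  offset=4 (pos 3, char 'b'): match length 0
  offset=5 (pos 2, char 'd'): match length 0
  offset=6 (pos 1, char 'a'): match length 2
  offset=7 (pos 0, char 'b'): match length 0
Longest match has length 2 at offset 6.
next_char = character at position 7 + 2 = 9 -> 'a'

Best match: offset=6, length=2 (matching 'ad' starting at position 1)
LZ77 triple: (6, 2, 'a')


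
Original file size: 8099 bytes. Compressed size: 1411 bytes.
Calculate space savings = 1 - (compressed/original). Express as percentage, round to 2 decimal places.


ratio = compressed/original = 1411/8099 = 0.174219
savings = 1 - ratio = 1 - 0.174219 = 0.825781
as a percentage: 0.825781 * 100 = 82.58%

Space savings = 1 - 1411/8099 = 82.58%


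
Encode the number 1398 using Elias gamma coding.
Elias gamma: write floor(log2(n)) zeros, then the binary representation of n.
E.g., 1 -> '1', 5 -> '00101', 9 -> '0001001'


num_bits = floor(log2(1398)) + 1 = 11
leading_zeros = num_bits - 1 = 10
binary(1398) = 10101110110

Elias gamma(1398) = '0000000000' + '10101110110' = 000000000010101110110 (21 bits)


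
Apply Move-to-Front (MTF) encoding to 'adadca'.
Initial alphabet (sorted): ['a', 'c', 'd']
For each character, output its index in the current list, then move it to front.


MTF encoding:
'a': index 0 in ['a', 'c', 'd'] -> ['a', 'c', 'd']
'd': index 2 in ['a', 'c', 'd'] -> ['d', 'a', 'c']
'a': index 1 in ['d', 'a', 'c'] -> ['a', 'd', 'c']
'd': index 1 in ['a', 'd', 'c'] -> ['d', 'a', 'c']
'c': index 2 in ['d', 'a', 'c'] -> ['c', 'd', 'a']
'a': index 2 in ['c', 'd', 'a'] -> ['a', 'c', 'd']


Output: [0, 2, 1, 1, 2, 2]


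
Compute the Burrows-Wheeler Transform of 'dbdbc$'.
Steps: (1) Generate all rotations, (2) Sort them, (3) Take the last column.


Rotations (sorted):
  0: $dbdbc -> last char: c
  1: bc$dbd -> last char: d
  2: bdbc$d -> last char: d
  3: c$dbdb -> last char: b
  4: dbc$db -> last char: b
  5: dbdbc$ -> last char: $


BWT = cddbb$


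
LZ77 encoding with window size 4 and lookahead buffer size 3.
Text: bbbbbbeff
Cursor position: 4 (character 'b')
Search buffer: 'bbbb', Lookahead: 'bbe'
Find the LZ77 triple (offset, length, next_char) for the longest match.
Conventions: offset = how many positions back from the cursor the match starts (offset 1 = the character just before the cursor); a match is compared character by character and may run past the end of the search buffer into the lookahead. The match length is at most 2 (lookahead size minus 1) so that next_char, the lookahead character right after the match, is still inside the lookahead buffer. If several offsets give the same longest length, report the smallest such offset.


Try each offset into the search buffer:
  offset=1 (pos 3, char 'b'): match length 2
  offset=2 (pos 2, char 'b'): match length 2
  offset=3 (pos 1, char 'b'): match length 2
  offset=4 (pos 0, char 'b'): match length 2
Longest match has length 2, found at offsets 1, 2, 3, 4; take the smallest, offset 1.
next_char = character at position 4 + 2 = 6 -> 'e'

Best match: offset=1, length=2 (matching 'bb' starting at position 3)
LZ77 triple: (1, 2, 'e')


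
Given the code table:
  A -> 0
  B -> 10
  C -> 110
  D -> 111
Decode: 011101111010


Decoding:
0 -> A
111 -> D
0 -> A
111 -> D
10 -> B
10 -> B


Result: ADADBB


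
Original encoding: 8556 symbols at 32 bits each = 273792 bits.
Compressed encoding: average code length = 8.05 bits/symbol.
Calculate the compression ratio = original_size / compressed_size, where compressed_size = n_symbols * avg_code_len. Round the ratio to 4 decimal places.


original_size = n_symbols * orig_bits = 8556 * 32 = 273792 bits
compressed_size = n_symbols * avg_code_len = 8556 * 8.05 = 68875.8 bits
ratio = original_size / compressed_size = 273792 / 68875.8 = 3.9752

Compression ratio = 3.9752


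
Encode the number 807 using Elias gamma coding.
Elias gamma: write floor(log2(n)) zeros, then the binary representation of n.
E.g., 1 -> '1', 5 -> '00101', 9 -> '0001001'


num_bits = floor(log2(807)) + 1 = 10
leading_zeros = num_bits - 1 = 9
binary(807) = 1100100111

Elias gamma(807) = '000000000' + '1100100111' = 0000000001100100111 (19 bits)


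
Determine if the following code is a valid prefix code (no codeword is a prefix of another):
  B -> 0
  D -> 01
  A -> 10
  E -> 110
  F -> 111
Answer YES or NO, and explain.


Checking each pair (does one codeword prefix another?):
  B='0' vs D='01': prefix -- VIOLATION

NO -- this is NOT a valid prefix code. B (0) is a prefix of D (01).


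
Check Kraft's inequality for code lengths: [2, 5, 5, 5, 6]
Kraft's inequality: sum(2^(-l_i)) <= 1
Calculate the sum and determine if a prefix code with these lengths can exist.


Sum = 2^(-2) + 2^(-5) + 2^(-5) + 2^(-5) + 2^(-6)
    = 0.25 + 0.03125 + 0.03125 + 0.03125 + 0.015625
    = 23/64 = 0.359375
Since 0.359375 <= 1, Kraft's inequality IS satisfied.
A prefix code with these lengths CAN exist.

Kraft sum = 0.359375. Satisfied.


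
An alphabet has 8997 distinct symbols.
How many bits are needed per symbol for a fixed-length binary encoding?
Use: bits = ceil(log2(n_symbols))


log2(8997) = 13.1352
Bracket: 2^13 = 8192 < 8997 <= 2^14 = 16384
So ceil(log2(8997)) = 14

bits = ceil(log2(8997)) = ceil(13.1352) = 14 bits


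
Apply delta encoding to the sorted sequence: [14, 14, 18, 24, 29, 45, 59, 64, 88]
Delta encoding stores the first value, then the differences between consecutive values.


First value: 14
Deltas:
  14 - 14 = 0
  18 - 14 = 4
  24 - 18 = 6
  29 - 24 = 5
  45 - 29 = 16
  59 - 45 = 14
  64 - 59 = 5
  88 - 64 = 24


Delta encoded: [14, 0, 4, 6, 5, 16, 14, 5, 24]


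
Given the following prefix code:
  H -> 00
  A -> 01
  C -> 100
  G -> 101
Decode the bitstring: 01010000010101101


Decoding step by step:
Bits 01 -> A
Bits 01 -> A
Bits 00 -> H
Bits 00 -> H
Bits 01 -> A
Bits 01 -> A
Bits 01 -> A
Bits 101 -> G


Decoded message: AAHHAAAG


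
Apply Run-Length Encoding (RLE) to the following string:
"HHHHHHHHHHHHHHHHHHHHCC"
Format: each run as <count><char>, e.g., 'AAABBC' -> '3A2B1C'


Scanning runs left to right:
  i=0: run of 'H' x 20 -> '20H'
  i=20: run of 'C' x 2 -> '2C'

RLE = 20H2C


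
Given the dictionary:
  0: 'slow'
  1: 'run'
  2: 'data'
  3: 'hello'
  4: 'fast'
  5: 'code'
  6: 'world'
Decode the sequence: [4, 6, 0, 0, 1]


Look up each index in the dictionary:
  4 -> 'fast'
  6 -> 'world'
  0 -> 'slow'
  0 -> 'slow'
  1 -> 'run'

Decoded: "fast world slow slow run"


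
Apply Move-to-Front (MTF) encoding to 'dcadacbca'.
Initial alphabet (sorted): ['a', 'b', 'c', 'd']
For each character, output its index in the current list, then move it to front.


MTF encoding:
'd': index 3 in ['a', 'b', 'c', 'd'] -> ['d', 'a', 'b', 'c']
'c': index 3 in ['d', 'a', 'b', 'c'] -> ['c', 'd', 'a', 'b']
'a': index 2 in ['c', 'd', 'a', 'b'] -> ['a', 'c', 'd', 'b']
'd': index 2 in ['a', 'c', 'd', 'b'] -> ['d', 'a', 'c', 'b']
'a': index 1 in ['d', 'a', 'c', 'b'] -> ['a', 'd', 'c', 'b']
'c': index 2 in ['a', 'd', 'c', 'b'] -> ['c', 'a', 'd', 'b']
'b': index 3 in ['c', 'a', 'd', 'b'] -> ['b', 'c', 'a', 'd']
'c': index 1 in ['b', 'c', 'a', 'd'] -> ['c', 'b', 'a', 'd']
'a': index 2 in ['c', 'b', 'a', 'd'] -> ['a', 'c', 'b', 'd']


Output: [3, 3, 2, 2, 1, 2, 3, 1, 2]


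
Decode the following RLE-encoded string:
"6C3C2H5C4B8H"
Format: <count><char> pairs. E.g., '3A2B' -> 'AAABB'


Expanding each <count><char> pair:
  6C -> 'CCCCCC'
  3C -> 'CCC'
  2H -> 'HH'
  5C -> 'CCCCC'
  4B -> 'BBBB'
  8H -> 'HHHHHHHH'

Decoded = CCCCCCCCCHHCCCCCBBBBHHHHHHHH


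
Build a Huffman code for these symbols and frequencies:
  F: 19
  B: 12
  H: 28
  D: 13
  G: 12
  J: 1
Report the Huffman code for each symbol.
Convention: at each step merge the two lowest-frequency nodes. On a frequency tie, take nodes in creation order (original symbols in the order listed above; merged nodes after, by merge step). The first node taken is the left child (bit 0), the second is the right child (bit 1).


Huffman tree construction:
Step 1: Merge J(1) + B(12) = 13
Step 2: Merge G(12) + D(13) = 25
Step 3: Merge (J+B)(13) + F(19) = 32
Step 4: Merge (G+D)(25) + H(28) = 53
Step 5: Merge ((J+B)+F)(32) + ((G+D)+H)(53) = 85
Read each symbol's code off the tree from the root (left child = 0, right child = 1).

Codes:
  F: 01 (length 2)
  B: 001 (length 3)
  H: 11 (length 2)
  D: 101 (length 3)
  G: 100 (length 3)
  J: 000 (length 3)
Average code length: 208/85 = 2.4471 bits/symbol


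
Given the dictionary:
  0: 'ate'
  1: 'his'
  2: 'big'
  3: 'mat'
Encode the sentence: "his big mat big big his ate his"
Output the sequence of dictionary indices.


Look up each word in the dictionary:
  'his' -> 1
  'big' -> 2
  'mat' -> 3
  'big' -> 2
  'big' -> 2
  'his' -> 1
  'ate' -> 0
  'his' -> 1

Encoded: [1, 2, 3, 2, 2, 1, 0, 1]


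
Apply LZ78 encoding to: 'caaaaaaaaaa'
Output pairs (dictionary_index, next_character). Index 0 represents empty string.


LZ78 encoding steps:
Dictionary: {0: ''}
Step 1: w='' (idx 0), next='c' -> output (0, 'c'), add 'c' as idx 1
Step 2: w='' (idx 0), next='a' -> output (0, 'a'), add 'a' as idx 2
Step 3: w='a' (idx 2), next='a' -> output (2, 'a'), add 'aa' as idx 3
Step 4: w='aa' (idx 3), next='a' -> output (3, 'a'), add 'aaa' as idx 4
Step 5: w='aaa' (idx 4), next='a' -> output (4, 'a'), add 'aaaa' as idx 5


Encoded: [(0, 'c'), (0, 'a'), (2, 'a'), (3, 'a'), (4, 'a')]


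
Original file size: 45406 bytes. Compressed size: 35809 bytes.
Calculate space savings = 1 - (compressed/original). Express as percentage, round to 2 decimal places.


ratio = compressed/original = 35809/45406 = 0.78864
savings = 1 - ratio = 1 - 0.78864 = 0.21136
as a percentage: 0.21136 * 100 = 21.14%

Space savings = 1 - 35809/45406 = 21.14%


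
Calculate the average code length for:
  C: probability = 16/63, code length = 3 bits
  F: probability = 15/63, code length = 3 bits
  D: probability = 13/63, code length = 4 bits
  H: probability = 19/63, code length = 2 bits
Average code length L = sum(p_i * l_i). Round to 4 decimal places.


Weighted contributions p_i * l_i:
  C: (16/63) * 3 = 48/63
  F: (15/63) * 3 = 45/63
  D: (13/63) * 4 = 52/63
  H: (19/63) * 2 = 38/63
Sum = (48 + 45 + 52 + 38)/63 = 183/63

L = 183/63 = 2.9048 bits/symbol


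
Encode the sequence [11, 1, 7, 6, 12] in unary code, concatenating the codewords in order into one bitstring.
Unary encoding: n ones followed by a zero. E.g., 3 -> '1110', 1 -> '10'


Encode each number as n ones followed by a terminating 0:
  11 -> 111111111110 (12 bits)
  1 -> 10 (2 bits)
  7 -> 11111110 (8 bits)
  6 -> 1111110 (7 bits)
  12 -> 1111111111110 (13 bits)
Total length = 12 + 2 + 8 + 7 + 13 = 42 bits.

Unary([11, 1, 7, 6, 12]) = 111111111110101111111011111101111111111110 (42 bits)


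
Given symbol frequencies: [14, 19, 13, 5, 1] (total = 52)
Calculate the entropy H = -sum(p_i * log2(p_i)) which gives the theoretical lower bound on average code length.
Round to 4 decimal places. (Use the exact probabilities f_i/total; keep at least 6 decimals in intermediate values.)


Per-symbol terms -p_i * log2(p_i) with p_i = f_i/52:
  p = 14/52 = 0.269231: log2(p) = -1.893085, -p*log2(p) = 0.509677
  p = 19/52 = 0.365385: log2(p) = -1.452512, -p*log2(p) = 0.530726
  p = 13/52 = 0.250000: log2(p) = -2.000000, -p*log2(p) = 0.500000
  p = 5/52 = 0.096154: log2(p) = -3.378512, -p*log2(p) = 0.324857
  p = 1/52 = 0.019231: log2(p) = -5.700440, -p*log2(p) = 0.109624
H = 0.509677 + 0.530726 + 0.500000 + 0.324857 + 0.109624 = 1.974884

H = 1.9749 bits/symbol


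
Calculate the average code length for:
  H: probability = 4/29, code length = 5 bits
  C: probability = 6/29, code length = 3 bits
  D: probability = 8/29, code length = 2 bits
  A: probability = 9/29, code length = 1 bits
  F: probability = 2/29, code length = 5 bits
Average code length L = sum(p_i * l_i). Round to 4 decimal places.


Weighted contributions p_i * l_i:
  H: (4/29) * 5 = 20/29
  C: (6/29) * 3 = 18/29
  D: (8/29) * 2 = 16/29
  A: (9/29) * 1 = 9/29
  F: (2/29) * 5 = 10/29
Sum = (20 + 18 + 16 + 9 + 10)/29 = 73/29

L = 73/29 = 2.5172 bits/symbol


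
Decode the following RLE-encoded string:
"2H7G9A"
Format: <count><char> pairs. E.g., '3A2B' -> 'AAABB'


Expanding each <count><char> pair:
  2H -> 'HH'
  7G -> 'GGGGGGG'
  9A -> 'AAAAAAAAA'

Decoded = HHGGGGGGGAAAAAAAAA


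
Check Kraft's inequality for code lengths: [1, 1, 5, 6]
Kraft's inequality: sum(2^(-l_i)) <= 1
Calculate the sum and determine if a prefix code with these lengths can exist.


Sum = 2^(-1) + 2^(-1) + 2^(-5) + 2^(-6)
    = 0.5 + 0.5 + 0.03125 + 0.015625
    = 67/64 = 1.046875
Since 1.046875 > 1, Kraft's inequality is NOT satisfied.
A prefix code with these lengths CANNOT exist.

Kraft sum = 1.046875. Not satisfied.


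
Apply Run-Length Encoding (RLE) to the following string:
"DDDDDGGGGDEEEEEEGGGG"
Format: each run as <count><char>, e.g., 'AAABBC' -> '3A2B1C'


Scanning runs left to right:
  i=0: run of 'D' x 5 -> '5D'
  i=5: run of 'G' x 4 -> '4G'
  i=9: run of 'D' x 1 -> '1D'
  i=10: run of 'E' x 6 -> '6E'
  i=16: run of 'G' x 4 -> '4G'

RLE = 5D4G1D6E4G


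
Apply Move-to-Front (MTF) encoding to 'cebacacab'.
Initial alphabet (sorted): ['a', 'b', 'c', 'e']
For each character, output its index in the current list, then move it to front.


MTF encoding:
'c': index 2 in ['a', 'b', 'c', 'e'] -> ['c', 'a', 'b', 'e']
'e': index 3 in ['c', 'a', 'b', 'e'] -> ['e', 'c', 'a', 'b']
'b': index 3 in ['e', 'c', 'a', 'b'] -> ['b', 'e', 'c', 'a']
'a': index 3 in ['b', 'e', 'c', 'a'] -> ['a', 'b', 'e', 'c']
'c': index 3 in ['a', 'b', 'e', 'c'] -> ['c', 'a', 'b', 'e']
'a': index 1 in ['c', 'a', 'b', 'e'] -> ['a', 'c', 'b', 'e']
'c': index 1 in ['a', 'c', 'b', 'e'] -> ['c', 'a', 'b', 'e']
'a': index 1 in ['c', 'a', 'b', 'e'] -> ['a', 'c', 'b', 'e']
'b': index 2 in ['a', 'c', 'b', 'e'] -> ['b', 'a', 'c', 'e']


Output: [2, 3, 3, 3, 3, 1, 1, 1, 2]


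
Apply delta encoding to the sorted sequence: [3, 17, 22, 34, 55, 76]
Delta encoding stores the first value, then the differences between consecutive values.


First value: 3
Deltas:
  17 - 3 = 14
  22 - 17 = 5
  34 - 22 = 12
  55 - 34 = 21
  76 - 55 = 21


Delta encoded: [3, 14, 5, 12, 21, 21]


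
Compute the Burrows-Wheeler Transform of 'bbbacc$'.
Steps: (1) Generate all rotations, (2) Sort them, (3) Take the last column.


Rotations (sorted):
  0: $bbbacc -> last char: c
  1: acc$bbb -> last char: b
  2: bacc$bb -> last char: b
  3: bbacc$b -> last char: b
  4: bbbacc$ -> last char: $
  5: c$bbbac -> last char: c
  6: cc$bbba -> last char: a


BWT = cbbb$ca


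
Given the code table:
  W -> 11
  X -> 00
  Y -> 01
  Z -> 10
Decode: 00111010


Decoding:
00 -> X
11 -> W
10 -> Z
10 -> Z


Result: XWZZ
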